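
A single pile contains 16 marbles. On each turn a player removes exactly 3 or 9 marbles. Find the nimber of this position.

Compute g(0), g(1), … for moves {3, 9}:
k:     0  1  2  3  4  5  6  7  8  9 10 11 12 13 14 15 16
g(k):  0  0  0  1  1  1  0  0  0  1  1  1  0  0  0  1  1
So g(16) = 1.

1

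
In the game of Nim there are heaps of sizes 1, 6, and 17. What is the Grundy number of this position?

Write each in binary and XOR column by column:
  00001  (1)
  00110  (6)
  10001  (17)
  -----
  10110  (22)

22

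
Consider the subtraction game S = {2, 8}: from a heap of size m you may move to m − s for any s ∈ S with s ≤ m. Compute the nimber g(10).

Build the Grundy sequence with g(k) = mex{g(k−s) : s ∈ {2, 8}, s ≤ k}:
k:     0  1  2  3  4  5  6  7  8  9 10
g(k):  0  0  1  1  0  0  1  1  2  2  0
So g(10) = 0.

0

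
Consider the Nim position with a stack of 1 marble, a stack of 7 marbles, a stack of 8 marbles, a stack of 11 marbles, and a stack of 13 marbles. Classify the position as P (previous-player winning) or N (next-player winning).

N-position

In binary:
  0001  (1)
  0111  (7)
  1000  (8)
  1011  (11)
  1101  (13)
  ----
  1000  (8)
The nim-sum is 8 ≠ 0, so this is an N-position: the player to move can win.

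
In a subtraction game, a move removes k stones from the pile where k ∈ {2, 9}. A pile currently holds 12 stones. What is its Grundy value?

0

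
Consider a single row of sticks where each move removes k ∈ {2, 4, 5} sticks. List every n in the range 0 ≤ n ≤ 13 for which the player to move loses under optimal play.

Build the Grundy sequence with g(k) = mex{g(k−s) : s ∈ {2, 4, 5}, s ≤ k}:
k:     0  1  2  3  4  5  6  7  8  9 10 11 12 13
g(k):  0  0  1  1  2  2  3  0  0  1  1  2  2  3
The P-positions (g = 0) in 0..13 are 0, 1, 7, 8.

0, 1, 7, 8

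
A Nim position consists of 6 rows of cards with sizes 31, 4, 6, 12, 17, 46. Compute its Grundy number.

Bitwise XOR of the heap sizes:
  011111  (31)
  000100  (4)
  000110  (6)
  001100  (12)
  010001  (17)
  101110  (46)
  ------
  101110  (46)

46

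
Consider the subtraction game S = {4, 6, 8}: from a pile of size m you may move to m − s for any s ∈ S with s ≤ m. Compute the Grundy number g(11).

Compute g(0), g(1), … for moves {4, 6, 8}:
k:     0  1  2  3  4  5  6  7  8  9 10 11
g(k):  0  0  0  0  1  1  1  1  2  2  2  2
So g(11) = 2.

2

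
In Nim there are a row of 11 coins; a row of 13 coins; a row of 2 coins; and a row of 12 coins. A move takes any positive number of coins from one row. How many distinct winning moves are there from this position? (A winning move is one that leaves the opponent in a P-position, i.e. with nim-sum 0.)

Compute the nim-sum pairwise:
11 ⊕ 13 = 6
6 ⊕ 2 = 4
4 ⊕ 12 = 8
The overall nim-sum is X = 8. A row of size p has a winning move iff p XOR X < p (reduce it to p XOR X).
  11: 11 XOR 8 = 3 < 11 — winning move (to 3).
  13: 13 XOR 8 = 5 < 13 — winning move (to 5).
  2: 2 XOR 8 = 10 ≥ 2 — no move.
  12: 12 XOR 8 = 4 < 12 — winning move (to 4).
That gives 3 winning moves.

3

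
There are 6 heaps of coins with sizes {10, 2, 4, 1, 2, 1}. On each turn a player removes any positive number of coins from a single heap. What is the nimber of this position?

14

Bitwise XOR of the heap sizes:
  1010  (10)
  0010  (2)
  0100  (4)
  0001  (1)
  0010  (2)
  0001  (1)
  ----
  1110  (14)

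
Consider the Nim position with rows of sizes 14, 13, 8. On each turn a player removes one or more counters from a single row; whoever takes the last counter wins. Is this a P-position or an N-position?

Compute the nim-sum pairwise:
14 ^ 13 = 3
3 ^ 8 = 11
The nim-sum is 11 ≠ 0, so this is an N-position: the player to move can win.

N-position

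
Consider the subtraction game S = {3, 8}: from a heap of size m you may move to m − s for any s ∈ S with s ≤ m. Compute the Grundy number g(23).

Grundy values for subtraction set {3, 8}:
k:     0  1  2  3  4  5  6  7  8  9 10 11 12 13 14 15 16 17 18 19 20 21 22 23
g(k):  0  0  0  1  1  1  0  0  2  1  1  0  0  0  1  1  1  0  0  2  1  1  0  0
So g(23) = 0.

0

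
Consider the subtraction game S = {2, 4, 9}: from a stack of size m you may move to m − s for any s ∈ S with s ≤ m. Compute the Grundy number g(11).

Compute g(0), g(1), … for moves {2, 4, 9}:
k:     0  1  2  3  4  5  6  7  8  9 10 11
g(k):  0  0  1  1  2  2  0  0  1  1  2  2
So g(11) = 2.

2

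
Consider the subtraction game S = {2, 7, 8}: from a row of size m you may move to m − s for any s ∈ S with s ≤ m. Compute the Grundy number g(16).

1

Compute g(0), g(1), … for moves {2, 7, 8}:
k:     0  1  2  3  4  5  6  7  8  9 10 11 12 13 14 15 16
g(k):  0  0  1  1  0  0  1  1  2  2  0  3  1  2  0  0  1
So g(16) = 1.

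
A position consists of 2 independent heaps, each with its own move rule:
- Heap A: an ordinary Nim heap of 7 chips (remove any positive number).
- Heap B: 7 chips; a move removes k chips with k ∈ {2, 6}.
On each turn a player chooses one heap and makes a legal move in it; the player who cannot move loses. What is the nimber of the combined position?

6

Heap A is a plain Nim heap of size 7, so its Grundy value is 7.
Grundy values for heap B (subtraction set {2, 6}):
g(0) = mex{} = 0
g(1) = mex{} = 0
g(2) = mex{0} = 1
g(3) = mex{0} = 1
g(4) = mex{1} = 0
g(5) = mex{1} = 0
g(6) = mex{0} = 1
g(7) = mex{0} = 1
So g(7) = 1.
The value of a disjunctive sum is the nim-sum of the parts.
Combined value = 7 ⊕ 1 = 6.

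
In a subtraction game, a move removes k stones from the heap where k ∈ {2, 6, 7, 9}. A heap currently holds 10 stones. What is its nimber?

3

Compute g(0), g(1), … for moves {2, 6, 7, 9}:
g(0) = mex{} = 0
g(1) = mex{} = 0
g(2) = mex{0} = 1
g(3) = mex{0} = 1
g(4) = mex{1} = 0
g(5) = mex{1} = 0
g(6) = mex{0} = 1
g(7) = mex{0} = 1
g(8) = mex{0,1} = 2
g(9) = mex{0,1} = 2
g(10) = mex{0,1,2} = 3
So g(10) = 3.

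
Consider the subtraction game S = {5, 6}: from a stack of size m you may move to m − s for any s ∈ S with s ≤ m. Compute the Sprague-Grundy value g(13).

0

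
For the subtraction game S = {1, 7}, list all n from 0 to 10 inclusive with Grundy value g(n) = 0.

0, 2, 4, 6, 8, 10

Compute g(0), g(1), … for moves {1, 7}:
g(0) = mex{} = 0
g(1) = mex{0} = 1
g(2) = mex{1} = 0
g(3) = mex{0} = 1
g(4) = mex{1} = 0
g(5) = mex{0} = 1
g(6) = mex{1} = 0
g(7) = mex{0} = 1
g(8) = mex{1} = 0
g(9) = mex{0} = 1
g(10) = mex{1} = 0
The P-positions (g = 0) in 0..10 are 0, 2, 4, 6, 8, 10.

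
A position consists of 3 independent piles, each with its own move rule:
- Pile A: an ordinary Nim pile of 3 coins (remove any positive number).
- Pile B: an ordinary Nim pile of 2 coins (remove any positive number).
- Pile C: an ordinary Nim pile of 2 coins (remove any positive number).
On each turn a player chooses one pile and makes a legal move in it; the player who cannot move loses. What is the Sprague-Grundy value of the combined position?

3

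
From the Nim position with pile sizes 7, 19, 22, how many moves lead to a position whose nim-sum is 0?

3

In binary:
  00111  (7)
  10011  (19)
  10110  (22)
  -----
  00010  (2)
The overall nim-sum is X = 2. A pile of size p has a winning move iff p XOR X < p (reduce it to p XOR X).
  7: 7 XOR 2 = 5 < 7 — winning move (to 5).
  19: 19 XOR 2 = 17 < 19 — winning move (to 17).
  22: 22 XOR 2 = 20 < 22 — winning move (to 20).
That gives 3 winning moves.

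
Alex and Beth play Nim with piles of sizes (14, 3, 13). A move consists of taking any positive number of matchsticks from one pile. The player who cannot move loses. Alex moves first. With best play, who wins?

Write each in binary and XOR column by column:
  1110  (14)
  0011  (3)
  1101  (13)
  ----
  0000  (0)
The nim-sum is 0, so this is a P-position: the player to move is in a losing position under optimal play; Alex is about to move from it and so loses — Beth wins.

Beth wins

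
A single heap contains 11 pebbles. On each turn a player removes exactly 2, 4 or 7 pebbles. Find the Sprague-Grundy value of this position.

1

Build the Grundy sequence with g(k) = mex{g(k−s) : s ∈ {2, 4, 7}, s ≤ k}:
k:     0  1  2  3  4  5  6  7  8  9 10 11
g(k):  0  0  1  1  2  2  0  3  1  0  2  1
So g(11) = 1.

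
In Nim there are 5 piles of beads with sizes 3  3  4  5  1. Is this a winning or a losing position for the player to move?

Losing position

Nim-sum: 3 ^ 3 ^ 4 ^ 5 ^ 1 = 0.
The nim-sum is 0, so this is a P-position: the player to move is in a losing position under optimal play.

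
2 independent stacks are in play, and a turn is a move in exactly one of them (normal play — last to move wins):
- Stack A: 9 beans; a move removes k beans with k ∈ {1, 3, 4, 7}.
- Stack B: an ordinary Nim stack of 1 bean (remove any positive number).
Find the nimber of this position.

0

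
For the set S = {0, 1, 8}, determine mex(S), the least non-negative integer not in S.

2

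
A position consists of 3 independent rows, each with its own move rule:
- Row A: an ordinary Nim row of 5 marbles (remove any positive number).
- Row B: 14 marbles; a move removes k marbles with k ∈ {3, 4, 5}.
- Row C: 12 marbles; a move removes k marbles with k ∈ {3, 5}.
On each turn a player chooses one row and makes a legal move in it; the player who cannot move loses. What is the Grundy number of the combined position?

6

Row A is a plain Nim row of size 5, so its Grundy value is 5.
Grundy values for row B (subtraction set {3, 4, 5}):
g(0) = mex{} = 0
g(1) = mex{} = 0
g(2) = mex{} = 0
g(3) = mex{0} = 1
g(4) = mex{0} = 1
g(5) = mex{0} = 1
g(6) = mex{0,1} = 2
g(7) = mex{0,1} = 2
g(8) = mex{1} = 0
g(9) = mex{1,2} = 0
g(10) = mex{1,2} = 0
g(11) = mex{0,2} = 1
g(12) = mex{0,2} = 1
g(13) = mex{0} = 1
g(14) = mex{0,1} = 2
So g(14) = 2.
Grundy values for row C (subtraction set {3, 5}):
g(0) = mex{} = 0
g(1) = mex{} = 0
g(2) = mex{} = 0
g(3) = mex{0} = 1
g(4) = mex{0} = 1
g(5) = mex{0} = 1
g(6) = mex{0,1} = 2
g(7) = mex{0,1} = 2
g(8) = mex{1} = 0
g(9) = mex{1,2} = 0
g(10) = mex{1,2} = 0
g(11) = mex{0,2} = 1
g(12) = mex{0,2} = 1
So g(12) = 1.
The value of a disjunctive sum is the nim-sum of the parts.
Combined value = 5 ⊕ 2 ⊕ 1 = 6.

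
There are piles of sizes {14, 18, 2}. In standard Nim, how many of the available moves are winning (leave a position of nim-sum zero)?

1

Bitwise XOR of the heap sizes:
  01110  (14)
  10010  (18)
  00010  (2)
  -----
  11110  (30)
The overall nim-sum is X = 30. A pile of size p has a winning move iff p XOR X < p (reduce it to p XOR X).
  14: 14 XOR 30 = 16 ≥ 14 — no move.
  18: 18 XOR 30 = 12 < 18 — winning move (to 12).
  2: 2 XOR 30 = 28 ≥ 2 — no move.
That gives 1 winning move.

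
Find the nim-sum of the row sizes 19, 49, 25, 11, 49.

Compute the nim-sum pairwise:
19 XOR 49 = 34
34 XOR 25 = 59
59 XOR 11 = 48
48 XOR 49 = 1

1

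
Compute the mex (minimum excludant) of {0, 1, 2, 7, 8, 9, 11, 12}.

The values 0, 1, 2 are all present; 3 is the first non-negative integer missing from the set.

3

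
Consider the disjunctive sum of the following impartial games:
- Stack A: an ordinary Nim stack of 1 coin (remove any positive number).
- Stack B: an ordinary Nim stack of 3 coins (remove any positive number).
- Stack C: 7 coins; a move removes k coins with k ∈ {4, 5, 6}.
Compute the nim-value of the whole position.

3

Stack A is a plain Nim stack of size 1, so its Grundy value is 1.
Stack B is a plain Nim stack of size 3, so its Grundy value is 3.
Build the Grundy sequence for stack C with g(k) = mex{g(k−s) : s ∈ {4, 5, 6}, s ≤ k}:
g(0) = mex{} = 0
g(1) = mex{} = 0
g(2) = mex{} = 0
g(3) = mex{} = 0
g(4) = mex{0} = 1
g(5) = mex{0} = 1
g(6) = mex{0} = 1
g(7) = mex{0} = 1
So g(7) = 1.
By the Sprague-Grundy theorem, the Grundy value of a sum of independent games is the XOR of the component values.
Combined value = 1 XOR 3 XOR 1 = 3.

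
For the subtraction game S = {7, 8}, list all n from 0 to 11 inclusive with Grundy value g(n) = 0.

0, 1, 2, 3, 4, 5, 6

Compute g(0), g(1), … for moves {7, 8}:
k:     0  1  2  3  4  5  6  7  8  9 10 11
g(k):  0  0  0  0  0  0  0  1  1  1  1  1
The P-positions (g = 0) in 0..11 are 0, 1, 2, 3, 4, 5, 6.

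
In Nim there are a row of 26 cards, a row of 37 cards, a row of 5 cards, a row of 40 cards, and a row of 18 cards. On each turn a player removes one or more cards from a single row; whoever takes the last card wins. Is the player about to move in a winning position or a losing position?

Losing position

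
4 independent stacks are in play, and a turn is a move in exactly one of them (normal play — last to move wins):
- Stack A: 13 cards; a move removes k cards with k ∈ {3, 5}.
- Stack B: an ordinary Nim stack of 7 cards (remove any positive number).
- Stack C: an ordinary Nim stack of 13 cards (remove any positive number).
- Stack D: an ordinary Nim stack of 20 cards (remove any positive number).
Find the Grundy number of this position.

Grundy values for stack A (subtraction set {3, 5}):
k:     0  1  2  3  4  5  6  7  8  9 10 11 12 13
g(k):  0  0  0  1  1  1  2  2  0  0  0  1  1  1
So g(13) = 1.
Stack B is a plain Nim stack of size 7, so its Grundy value is 7.
Stack C is a plain Nim stack of size 13, so its Grundy value is 13.
Stack D is a plain Nim stack of size 20, so its Grundy value is 20.
The value of a disjunctive sum is the nim-sum of the parts.
Combined value = 1 ⊕ 7 ⊕ 13 ⊕ 20 = 31.

31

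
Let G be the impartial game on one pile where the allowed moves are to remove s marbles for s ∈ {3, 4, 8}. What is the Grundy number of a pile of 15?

1

Build the Grundy sequence with g(k) = mex{g(k−s) : s ∈ {3, 4, 8}, s ≤ k}:
k:     0  1  2  3  4  5  6  7  8  9 10 11 12 13 14 15
g(k):  0  0  0  1  1  1  2  0  2  3  1  3  0  0  0  1
So g(15) = 1.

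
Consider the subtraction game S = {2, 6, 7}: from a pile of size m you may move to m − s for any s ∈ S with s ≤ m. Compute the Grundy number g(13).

0

Build the Grundy sequence with g(k) = mex{g(k−s) : s ∈ {2, 6, 7}, s ≤ k}:
g(0) = mex{} = 0
g(1) = mex{} = 0
g(2) = mex{0} = 1
g(3) = mex{0} = 1
g(4) = mex{1} = 0
g(5) = mex{1} = 0
g(6) = mex{0} = 1
g(7) = mex{0} = 1
g(8) = mex{0,1} = 2
g(9) = mex{1} = 0
g(10) = mex{0,1,2} = 3
g(11) = mex{0} = 1
g(12) = mex{0,1,3} = 2
g(13) = mex{1} = 0
So g(13) = 0.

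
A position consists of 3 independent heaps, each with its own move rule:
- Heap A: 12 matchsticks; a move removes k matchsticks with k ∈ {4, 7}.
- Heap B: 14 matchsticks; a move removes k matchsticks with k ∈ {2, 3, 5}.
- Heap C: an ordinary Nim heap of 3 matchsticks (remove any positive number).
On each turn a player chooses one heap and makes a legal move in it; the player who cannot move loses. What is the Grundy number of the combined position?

3

Grundy values for heap A (subtraction set {4, 7}):
k:     0  1  2  3  4  5  6  7  8  9 10 11 12
g(k):  0  0  0  0  1  1  1  1  2  2  2  0  0
So g(12) = 0.
For heap B, compute g(0), g(1), … with moves {2, 3, 5}:
k:     0  1  2  3  4  5  6  7  8  9 10 11 12 13 14
g(k):  0  0  1  1  2  2  3  0  0  1  1  2  2  3  0
So g(14) = 0.
Heap C is a plain Nim heap of size 3, so its Grundy value is 3.
The value of a disjunctive sum is the nim-sum of the parts.
Combined value = 0 XOR 0 XOR 3 = 3.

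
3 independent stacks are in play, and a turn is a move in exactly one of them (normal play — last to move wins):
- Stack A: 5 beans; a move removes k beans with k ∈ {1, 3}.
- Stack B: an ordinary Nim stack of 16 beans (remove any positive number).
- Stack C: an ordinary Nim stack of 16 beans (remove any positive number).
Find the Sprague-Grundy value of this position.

For stack A, compute g(0), g(1), … with moves {1, 3}:
k:     0  1  2  3  4  5
g(k):  0  1  0  1  0  1
So g(5) = 1.
Stack B is a plain Nim stack of size 16, so its Grundy value is 16.
Stack C is a plain Nim stack of size 16, so its Grundy value is 16.
The value of a disjunctive sum is the nim-sum of the parts.
Combined value = 1 XOR 16 XOR 16 = 1.

1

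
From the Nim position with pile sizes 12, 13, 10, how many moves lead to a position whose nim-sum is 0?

3

Nim-sum: 12 ^ 13 ^ 10 = 11.
The overall nim-sum is X = 11. A pile of size p has a winning move iff p XOR X < p (reduce it to p XOR X).
  12: 12 XOR 11 = 7 < 12 — winning move (to 7).
  13: 13 XOR 11 = 6 < 13 — winning move (to 6).
  10: 10 XOR 11 = 1 < 10 — winning move (to 1).
That gives 3 winning moves.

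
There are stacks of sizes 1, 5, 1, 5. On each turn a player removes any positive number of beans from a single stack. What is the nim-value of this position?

0

Nim-sum: 1 ^ 5 ^ 1 ^ 5 = 0.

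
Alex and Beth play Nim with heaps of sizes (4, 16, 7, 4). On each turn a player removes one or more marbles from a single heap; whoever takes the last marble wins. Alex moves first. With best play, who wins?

Alex wins

Write each in binary and XOR column by column:
  00100  (4)
  10000  (16)
  00111  (7)
  00100  (4)
  -----
  10111  (23)
The nim-sum is 23 ≠ 0, so this is an N-position: the player to move can win; Alex has a winning move.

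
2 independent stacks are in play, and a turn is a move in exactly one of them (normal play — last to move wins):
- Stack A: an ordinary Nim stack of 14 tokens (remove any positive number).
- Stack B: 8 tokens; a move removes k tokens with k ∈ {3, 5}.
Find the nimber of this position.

Stack A is a plain Nim stack of size 14, so its Grundy value is 14.
Build the Grundy sequence for stack B with g(k) = mex{g(k−s) : s ∈ {3, 5}, s ≤ k}:
g(0) = mex{} = 0
g(1) = mex{} = 0
g(2) = mex{} = 0
g(3) = mex{0} = 1
g(4) = mex{0} = 1
g(5) = mex{0} = 1
g(6) = mex{0,1} = 2
g(7) = mex{0,1} = 2
g(8) = mex{1} = 0
So g(8) = 0.
By the Sprague-Grundy theorem, the Grundy value of a sum of independent games is the XOR of the component values.
Combined value = 14 XOR 0 = 14.

14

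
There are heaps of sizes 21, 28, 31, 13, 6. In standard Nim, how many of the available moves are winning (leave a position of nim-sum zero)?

3

Compute the nim-sum pairwise:
21 ^ 28 = 9
9 ^ 31 = 22
22 ^ 13 = 27
27 ^ 6 = 29
The overall nim-sum is X = 29. A heap of size p has a winning move iff p XOR X < p (reduce it to p XOR X).
  21: 21 XOR 29 = 8 < 21 — winning move (to 8).
  28: 28 XOR 29 = 1 < 28 — winning move (to 1).
  31: 31 XOR 29 = 2 < 31 — winning move (to 2).
  13: 13 XOR 29 = 16 ≥ 13 — no move.
  6: 6 XOR 29 = 27 ≥ 6 — no move.
That gives 3 winning moves.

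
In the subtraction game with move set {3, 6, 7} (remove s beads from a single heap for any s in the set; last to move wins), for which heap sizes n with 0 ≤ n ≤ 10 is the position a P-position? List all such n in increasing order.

0, 1, 2, 10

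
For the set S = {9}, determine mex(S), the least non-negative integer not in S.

0

0 is not in the set, so the mex is 0.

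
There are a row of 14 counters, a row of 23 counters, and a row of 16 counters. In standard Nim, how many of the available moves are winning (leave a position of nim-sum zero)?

1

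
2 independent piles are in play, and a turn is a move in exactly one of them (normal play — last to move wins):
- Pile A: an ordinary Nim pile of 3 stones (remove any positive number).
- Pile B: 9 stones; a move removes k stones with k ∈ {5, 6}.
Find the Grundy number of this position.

2

Pile A is a plain Nim pile of size 3, so its Grundy value is 3.
For pile B, compute g(0), g(1), … with moves {5, 6}:
g(0) = mex{} = 0
g(1) = mex{} = 0
g(2) = mex{} = 0
g(3) = mex{} = 0
g(4) = mex{} = 0
g(5) = mex{0} = 1
g(6) = mex{0} = 1
g(7) = mex{0} = 1
g(8) = mex{0} = 1
g(9) = mex{0} = 1
So g(9) = 1.
By the Sprague-Grundy theorem, the Grundy value of a sum of independent games is the XOR of the component values.
Combined value = 3 XOR 1 = 2.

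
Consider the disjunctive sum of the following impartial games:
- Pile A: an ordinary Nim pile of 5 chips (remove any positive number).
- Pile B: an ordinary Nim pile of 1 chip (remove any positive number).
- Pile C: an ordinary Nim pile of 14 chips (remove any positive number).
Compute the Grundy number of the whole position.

10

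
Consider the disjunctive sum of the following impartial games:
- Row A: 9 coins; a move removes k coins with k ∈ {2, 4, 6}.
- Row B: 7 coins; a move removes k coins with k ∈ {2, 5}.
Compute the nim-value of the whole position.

0

Build the Grundy sequence for row A with g(k) = mex{g(k−s) : s ∈ {2, 4, 6}, s ≤ k}:
g(0) = mex{} = 0
g(1) = mex{} = 0
g(2) = mex{0} = 1
g(3) = mex{0} = 1
g(4) = mex{0,1} = 2
g(5) = mex{0,1} = 2
g(6) = mex{0,1,2} = 3
g(7) = mex{0,1,2} = 3
g(8) = mex{1,2,3} = 0
g(9) = mex{1,2,3} = 0
So g(9) = 0.
Grundy values for row B (subtraction set {2, 5}):
k:     0  1  2  3  4  5  6  7
g(k):  0  0  1  1  0  2  1  0
So g(7) = 0.
The value of a disjunctive sum is the nim-sum of the parts.
Combined value = 0 XOR 0 = 0.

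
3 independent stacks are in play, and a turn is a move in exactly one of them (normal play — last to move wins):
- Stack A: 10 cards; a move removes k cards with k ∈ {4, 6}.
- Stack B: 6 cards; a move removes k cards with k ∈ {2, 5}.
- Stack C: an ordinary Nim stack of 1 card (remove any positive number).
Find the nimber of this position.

0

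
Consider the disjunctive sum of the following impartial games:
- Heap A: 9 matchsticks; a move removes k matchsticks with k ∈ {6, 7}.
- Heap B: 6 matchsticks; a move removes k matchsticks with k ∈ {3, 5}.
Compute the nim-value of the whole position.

3

Build the Grundy sequence for heap A with g(k) = mex{g(k−s) : s ∈ {6, 7}, s ≤ k}:
k:     0  1  2  3  4  5  6  7  8  9
g(k):  0  0  0  0  0  0  1  1  1  1
So g(9) = 1.
For heap B, compute g(0), g(1), … with moves {3, 5}:
k:     0  1  2  3  4  5  6
g(k):  0  0  0  1  1  1  2
So g(6) = 2.
The value of a disjunctive sum is the nim-sum of the parts.
Combined value = 1 ⊕ 2 = 3.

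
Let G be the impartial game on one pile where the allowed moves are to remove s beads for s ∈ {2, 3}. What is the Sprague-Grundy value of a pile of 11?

Build the Grundy sequence with g(k) = mex{g(k−s) : s ∈ {2, 3}, s ≤ k}:
g(0) = mex{} = 0
g(1) = mex{} = 0
g(2) = mex{0} = 1
g(3) = mex{0} = 1
g(4) = mex{0,1} = 2
g(5) = mex{1} = 0
g(6) = mex{1,2} = 0
g(7) = mex{0,2} = 1
g(8) = mex{0} = 1
g(9) = mex{0,1} = 2
g(10) = mex{1} = 0
g(11) = mex{1,2} = 0
So g(11) = 0.

0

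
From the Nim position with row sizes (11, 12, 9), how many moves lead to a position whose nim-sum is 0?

Nim-sum: 11 ⊕ 12 ⊕ 9 = 14.
The overall nim-sum is X = 14. A row of size p has a winning move iff p XOR X < p (reduce it to p XOR X).
  11: 11 XOR 14 = 5 < 11 — winning move (to 5).
  12: 12 XOR 14 = 2 < 12 — winning move (to 2).
  9: 9 XOR 14 = 7 < 9 — winning move (to 7).
That gives 3 winning moves.

3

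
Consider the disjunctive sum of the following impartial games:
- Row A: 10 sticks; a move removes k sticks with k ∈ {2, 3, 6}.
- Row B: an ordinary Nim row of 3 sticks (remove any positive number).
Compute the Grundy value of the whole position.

Grundy values for row A (subtraction set {2, 3, 6}):
g(0) = mex{} = 0
g(1) = mex{} = 0
g(2) = mex{0} = 1
g(3) = mex{0} = 1
g(4) = mex{0,1} = 2
g(5) = mex{1} = 0
g(6) = mex{0,1,2} = 3
g(7) = mex{0,2} = 1
g(8) = mex{0,1,3} = 2
g(9) = mex{1,3} = 0
g(10) = mex{1,2} = 0
So g(10) = 0.
Row B is a plain Nim row of size 3, so its Grundy value is 3.
By the Sprague-Grundy theorem, the Grundy value of a sum of independent games is the XOR of the component values.
Combined value = 0 ⊕ 3 = 3.

3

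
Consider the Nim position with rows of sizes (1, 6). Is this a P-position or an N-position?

N-position

Nim-sum: 1 ⊕ 6 = 7.
The nim-sum is 7 ≠ 0, so this is an N-position: the player to move can win.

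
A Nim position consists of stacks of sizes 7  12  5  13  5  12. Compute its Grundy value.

10

Compute the nim-sum pairwise:
7 ⊕ 12 = 11
11 ⊕ 5 = 14
14 ⊕ 13 = 3
3 ⊕ 5 = 6
6 ⊕ 12 = 10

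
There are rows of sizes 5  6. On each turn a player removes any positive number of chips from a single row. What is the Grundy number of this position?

3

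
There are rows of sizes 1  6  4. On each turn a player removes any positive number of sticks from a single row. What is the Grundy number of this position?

3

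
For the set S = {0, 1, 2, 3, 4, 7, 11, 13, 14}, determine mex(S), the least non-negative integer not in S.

5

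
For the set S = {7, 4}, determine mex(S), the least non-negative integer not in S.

0

0 is not in the set, so the mex is 0.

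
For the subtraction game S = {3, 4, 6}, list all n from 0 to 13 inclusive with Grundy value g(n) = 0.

0, 1, 2, 9, 10, 11

Grundy values for subtraction set {3, 4, 6}:
k:     0  1  2  3  4  5  6  7  8  9 10 11 12 13
g(k):  0  0  0  1  1  1  2  2  2  0  0  0  1  1
The P-positions (g = 0) in 0..13 are 0, 1, 2, 9, 10, 11.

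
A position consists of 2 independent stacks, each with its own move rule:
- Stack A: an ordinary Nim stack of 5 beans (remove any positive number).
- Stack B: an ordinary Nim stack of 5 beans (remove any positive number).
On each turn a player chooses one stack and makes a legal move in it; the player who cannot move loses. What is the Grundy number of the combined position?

0

Stack A is a plain Nim stack of size 5, so its Grundy value is 5.
Stack B is a plain Nim stack of size 5, so its Grundy value is 5.
The value of a disjunctive sum is the nim-sum of the parts.
Combined value = 5 ⊕ 5 = 0.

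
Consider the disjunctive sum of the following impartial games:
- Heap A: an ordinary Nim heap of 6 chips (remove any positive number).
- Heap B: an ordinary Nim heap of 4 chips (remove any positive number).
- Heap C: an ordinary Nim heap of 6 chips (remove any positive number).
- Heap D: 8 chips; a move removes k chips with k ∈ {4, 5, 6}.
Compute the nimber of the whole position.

Heap A is a plain Nim heap of size 6, so its Grundy value is 6.
Heap B is a plain Nim heap of size 4, so its Grundy value is 4.
Heap C is a plain Nim heap of size 6, so its Grundy value is 6.
Build the Grundy sequence for heap D with g(k) = mex{g(k−s) : s ∈ {4, 5, 6}, s ≤ k}:
k:     0  1  2  3  4  5  6  7  8
g(k):  0  0  0  0  1  1  1  1  2
So g(8) = 2.
The value of a disjunctive sum is the nim-sum of the parts.
Combined value = 6 XOR 4 XOR 6 XOR 2 = 6.

6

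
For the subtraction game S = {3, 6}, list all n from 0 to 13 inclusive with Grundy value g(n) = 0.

0, 1, 2, 9, 10, 11

Build the Grundy sequence with g(k) = mex{g(k−s) : s ∈ {3, 6}, s ≤ k}:
k:     0  1  2  3  4  5  6  7  8  9 10 11 12 13
g(k):  0  0  0  1  1  1  2  2  2  0  0  0  1  1
The P-positions (g = 0) in 0..13 are 0, 1, 2, 9, 10, 11.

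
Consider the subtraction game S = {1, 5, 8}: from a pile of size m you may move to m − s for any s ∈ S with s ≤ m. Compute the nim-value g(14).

Grundy values for subtraction set {1, 5, 8}:
k:     0  1  2  3  4  5  6  7  8  9 10 11 12 13 14
g(k):  0  1  0  1  0  1  0  1  2  3  2  3  2  0  1
So g(14) = 1.

1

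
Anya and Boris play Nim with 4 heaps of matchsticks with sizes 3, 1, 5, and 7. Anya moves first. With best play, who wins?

Compute the nim-sum pairwise:
3 XOR 1 = 2
2 XOR 5 = 7
7 XOR 7 = 0
The nim-sum is 0, so this is a P-position: the player to move is in a losing position under optimal play; Anya is about to move from it and so loses — Boris wins.

Boris wins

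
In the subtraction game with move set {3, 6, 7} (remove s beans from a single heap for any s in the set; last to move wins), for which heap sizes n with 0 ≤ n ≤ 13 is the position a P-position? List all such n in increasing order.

0, 1, 2, 10, 11, 12

Build the Grundy sequence with g(k) = mex{g(k−s) : s ∈ {3, 6, 7}, s ≤ k}:
k:     0  1  2  3  4  5  6  7  8  9 10 11 12 13
g(k):  0  0  0  1  1  1  2  2  2  3  0  0  0  1
The P-positions (g = 0) in 0..13 are 0, 1, 2, 10, 11, 12.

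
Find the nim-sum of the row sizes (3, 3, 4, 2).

6

Write each in binary and XOR column by column:
  011  (3)
  011  (3)
  100  (4)
  010  (2)
  ---
  110  (6)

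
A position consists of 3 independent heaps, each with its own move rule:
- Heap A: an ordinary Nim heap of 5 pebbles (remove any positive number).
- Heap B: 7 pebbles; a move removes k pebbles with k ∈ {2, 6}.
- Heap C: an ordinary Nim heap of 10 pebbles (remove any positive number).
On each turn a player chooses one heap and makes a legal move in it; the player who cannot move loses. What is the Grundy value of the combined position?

14

Heap A is a plain Nim heap of size 5, so its Grundy value is 5.
For heap B, compute g(0), g(1), … with moves {2, 6}:
g(0) = mex{} = 0
g(1) = mex{} = 0
g(2) = mex{0} = 1
g(3) = mex{0} = 1
g(4) = mex{1} = 0
g(5) = mex{1} = 0
g(6) = mex{0} = 1
g(7) = mex{0} = 1
So g(7) = 1.
Heap C is a plain Nim heap of size 10, so its Grundy value is 10.
By the Sprague-Grundy theorem, the Grundy value of a sum of independent games is the XOR of the component values.
Combined value = 5 ⊕ 1 ⊕ 10 = 14.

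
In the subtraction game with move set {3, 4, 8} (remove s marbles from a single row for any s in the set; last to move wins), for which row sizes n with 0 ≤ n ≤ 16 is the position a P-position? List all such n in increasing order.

0, 1, 2, 7, 12, 13, 14

Compute g(0), g(1), … for moves {3, 4, 8}:
k:     0  1  2  3  4  5  6  7  8  9 10 11 12 13 14 15 16
g(k):  0  0  0  1  1  1  2  0  2  3  1  3  0  0  0  1  1
The P-positions (g = 0) in 0..16 are 0, 1, 2, 7, 12, 13, 14.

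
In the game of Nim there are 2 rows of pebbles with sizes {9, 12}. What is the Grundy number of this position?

5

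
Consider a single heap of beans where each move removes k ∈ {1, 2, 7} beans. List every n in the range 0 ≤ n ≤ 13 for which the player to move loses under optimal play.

Compute g(0), g(1), … for moves {1, 2, 7}:
g(0) = mex{} = 0
g(1) = mex{0} = 1
g(2) = mex{0,1} = 2
g(3) = mex{1,2} = 0
g(4) = mex{0,2} = 1
g(5) = mex{0,1} = 2
g(6) = mex{1,2} = 0
g(7) = mex{0,2} = 1
g(8) = mex{0,1} = 2
g(9) = mex{1,2} = 0
g(10) = mex{0,2} = 1
g(11) = mex{0,1} = 2
g(12) = mex{1,2} = 0
g(13) = mex{0,2} = 1
The P-positions (g = 0) in 0..13 are 0, 3, 6, 9, 12.

0, 3, 6, 9, 12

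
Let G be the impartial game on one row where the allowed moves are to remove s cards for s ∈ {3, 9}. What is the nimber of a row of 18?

Build the Grundy sequence with g(k) = mex{g(k−s) : s ∈ {3, 9}, s ≤ k}:
k:     0  1  2  3  4  5  6  7  8  9 10 11 12 13 14 15 16 17 18
g(k):  0  0  0  1  1  1  0  0  0  1  1  1  0  0  0  1  1  1  0
So g(18) = 0.

0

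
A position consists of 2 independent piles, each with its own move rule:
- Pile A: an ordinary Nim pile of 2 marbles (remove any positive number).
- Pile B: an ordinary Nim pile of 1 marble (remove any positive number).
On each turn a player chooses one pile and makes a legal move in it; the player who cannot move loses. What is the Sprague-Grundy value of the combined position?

3

Pile A is a plain Nim pile of size 2, so its Grundy value is 2.
Pile B is a plain Nim pile of size 1, so its Grundy value is 1.
By the Sprague-Grundy theorem, the Grundy value of a sum of independent games is the XOR of the component values.
Combined value = 2 XOR 1 = 3.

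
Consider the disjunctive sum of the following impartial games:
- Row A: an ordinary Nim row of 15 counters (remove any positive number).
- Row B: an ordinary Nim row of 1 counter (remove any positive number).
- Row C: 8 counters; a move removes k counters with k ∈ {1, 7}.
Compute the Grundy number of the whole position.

14

Row A is a plain Nim row of size 15, so its Grundy value is 15.
Row B is a plain Nim row of size 1, so its Grundy value is 1.
Grundy values for row C (subtraction set {1, 7}):
k:     0  1  2  3  4  5  6  7  8
g(k):  0  1  0  1  0  1  0  1  0
So g(8) = 0.
By the Sprague-Grundy theorem, the Grundy value of a sum of independent games is the XOR of the component values.
Combined value = 15 XOR 1 XOR 0 = 14.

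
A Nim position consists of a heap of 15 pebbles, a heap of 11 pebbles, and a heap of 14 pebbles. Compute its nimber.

10

Nim-sum: 15 ^ 11 ^ 14 = 10.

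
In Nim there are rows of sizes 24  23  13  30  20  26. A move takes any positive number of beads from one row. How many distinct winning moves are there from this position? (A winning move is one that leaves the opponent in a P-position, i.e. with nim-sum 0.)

5

Compute the nim-sum pairwise:
24 XOR 23 = 15
15 XOR 13 = 2
2 XOR 30 = 28
28 XOR 20 = 8
8 XOR 26 = 18
The overall nim-sum is X = 18. A row of size p has a winning move iff p XOR X < p (reduce it to p XOR X).
  24: 24 XOR 18 = 10 < 24 — winning move (to 10).
  23: 23 XOR 18 = 5 < 23 — winning move (to 5).
  13: 13 XOR 18 = 31 ≥ 13 — no move.
  30: 30 XOR 18 = 12 < 30 — winning move (to 12).
  20: 20 XOR 18 = 6 < 20 — winning move (to 6).
  26: 26 XOR 18 = 8 < 26 — winning move (to 8).
That gives 5 winning moves.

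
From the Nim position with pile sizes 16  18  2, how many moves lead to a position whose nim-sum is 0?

Nim-sum: 16 ⊕ 18 ⊕ 2 = 0.
The nim-sum is already 0, so every move leaves a nonzero nim-sum — there are no winning moves.

0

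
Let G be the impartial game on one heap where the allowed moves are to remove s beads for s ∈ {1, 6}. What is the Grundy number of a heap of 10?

Build the Grundy sequence with g(k) = mex{g(k−s) : s ∈ {1, 6}, s ≤ k}:
g(0) = mex{} = 0
g(1) = mex{0} = 1
g(2) = mex{1} = 0
g(3) = mex{0} = 1
g(4) = mex{1} = 0
g(5) = mex{0} = 1
g(6) = mex{0,1} = 2
g(7) = mex{1,2} = 0
g(8) = mex{0} = 1
g(9) = mex{1} = 0
g(10) = mex{0} = 1
So g(10) = 1.

1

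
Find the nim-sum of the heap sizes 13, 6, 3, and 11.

3

Compute the nim-sum pairwise:
13 ⊕ 6 = 11
11 ⊕ 3 = 8
8 ⊕ 11 = 3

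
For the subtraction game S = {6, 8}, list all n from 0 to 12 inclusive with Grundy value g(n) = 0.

0, 1, 2, 3, 4, 5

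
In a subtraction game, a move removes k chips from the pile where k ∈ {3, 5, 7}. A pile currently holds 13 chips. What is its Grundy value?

1

Compute g(0), g(1), … for moves {3, 5, 7}:
g(0) = mex{} = 0
g(1) = mex{} = 0
g(2) = mex{} = 0
g(3) = mex{0} = 1
g(4) = mex{0} = 1
g(5) = mex{0} = 1
g(6) = mex{0,1} = 2
g(7) = mex{0,1} = 2
g(8) = mex{0,1} = 2
g(9) = mex{0,1,2} = 3
g(10) = mex{1,2} = 0
g(11) = mex{1,2} = 0
g(12) = mex{1,2,3} = 0
g(13) = mex{0,2} = 1
So g(13) = 1.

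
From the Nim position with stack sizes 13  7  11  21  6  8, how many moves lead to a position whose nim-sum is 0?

In binary:
  01101  (13)
  00111  (7)
  01011  (11)
  10101  (21)
  00110  (6)
  01000  (8)
  -----
  11010  (26)
The overall nim-sum is X = 26. A stack of size p has a winning move iff p XOR X < p (reduce it to p XOR X).
  13: 13 XOR 26 = 23 ≥ 13 — no move.
  7: 7 XOR 26 = 29 ≥ 7 — no move.
  11: 11 XOR 26 = 17 ≥ 11 — no move.
  21: 21 XOR 26 = 15 < 21 — winning move (to 15).
  6: 6 XOR 26 = 28 ≥ 6 — no move.
  8: 8 XOR 26 = 18 ≥ 8 — no move.
That gives 1 winning move.

1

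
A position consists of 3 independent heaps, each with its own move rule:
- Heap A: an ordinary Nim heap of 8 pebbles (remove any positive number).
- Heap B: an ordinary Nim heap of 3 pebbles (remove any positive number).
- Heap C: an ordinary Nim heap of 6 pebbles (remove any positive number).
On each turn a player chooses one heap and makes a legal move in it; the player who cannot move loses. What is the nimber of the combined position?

Heap A is a plain Nim heap of size 8, so its Grundy value is 8.
Heap B is a plain Nim heap of size 3, so its Grundy value is 3.
Heap C is a plain Nim heap of size 6, so its Grundy value is 6.
By the Sprague-Grundy theorem, the Grundy value of a sum of independent games is the XOR of the component values.
Combined value = 8 XOR 3 XOR 6 = 13.

13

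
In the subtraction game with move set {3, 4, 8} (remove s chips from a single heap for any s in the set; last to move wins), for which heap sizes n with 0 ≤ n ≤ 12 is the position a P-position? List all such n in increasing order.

0, 1, 2, 7, 12

Grundy values for subtraction set {3, 4, 8}:
g(0) = mex{} = 0
g(1) = mex{} = 0
g(2) = mex{} = 0
g(3) = mex{0} = 1
g(4) = mex{0} = 1
g(5) = mex{0} = 1
g(6) = mex{0,1} = 2
g(7) = mex{1} = 0
g(8) = mex{0,1} = 2
g(9) = mex{0,1,2} = 3
g(10) = mex{0,2} = 1
g(11) = mex{0,1,2} = 3
g(12) = mex{1,2,3} = 0
The P-positions (g = 0) in 0..12 are 0, 1, 2, 7, 12.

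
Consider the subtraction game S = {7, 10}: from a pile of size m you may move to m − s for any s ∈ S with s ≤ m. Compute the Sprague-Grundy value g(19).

Build the Grundy sequence with g(k) = mex{g(k−s) : s ∈ {7, 10}, s ≤ k}:
k:     0  1  2  3  4  5  6  7  8  9 10 11 12 13 14 15 16 17 18 19
g(k):  0  0  0  0  0  0  0  1  1  1  1  1  1  1  2  2  2  0  0  0
So g(19) = 0.

0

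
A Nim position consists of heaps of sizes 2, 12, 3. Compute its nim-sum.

13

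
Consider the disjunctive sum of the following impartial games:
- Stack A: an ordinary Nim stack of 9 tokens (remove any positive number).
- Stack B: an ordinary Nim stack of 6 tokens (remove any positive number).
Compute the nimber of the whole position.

15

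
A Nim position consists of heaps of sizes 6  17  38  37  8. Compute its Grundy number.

28

In binary:
  000110  (6)
  010001  (17)
  100110  (38)
  100101  (37)
  001000  (8)
  ------
  011100  (28)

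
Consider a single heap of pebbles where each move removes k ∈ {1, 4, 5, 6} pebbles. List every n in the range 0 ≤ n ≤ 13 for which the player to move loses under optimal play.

0, 2, 9, 11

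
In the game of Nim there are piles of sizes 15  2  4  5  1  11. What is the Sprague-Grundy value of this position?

In binary:
  1111  (15)
  0010  (2)
  0100  (4)
  0101  (5)
  0001  (1)
  1011  (11)
  ----
  0110  (6)

6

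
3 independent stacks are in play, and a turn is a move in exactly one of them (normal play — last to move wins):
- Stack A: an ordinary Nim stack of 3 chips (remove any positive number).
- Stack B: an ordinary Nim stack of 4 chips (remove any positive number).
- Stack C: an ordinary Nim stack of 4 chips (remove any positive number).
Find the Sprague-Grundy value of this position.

Stack A is a plain Nim stack of size 3, so its Grundy value is 3.
Stack B is a plain Nim stack of size 4, so its Grundy value is 4.
Stack C is a plain Nim stack of size 4, so its Grundy value is 4.
The value of a disjunctive sum is the nim-sum of the parts.
Combined value = 3 XOR 4 XOR 4 = 3.

3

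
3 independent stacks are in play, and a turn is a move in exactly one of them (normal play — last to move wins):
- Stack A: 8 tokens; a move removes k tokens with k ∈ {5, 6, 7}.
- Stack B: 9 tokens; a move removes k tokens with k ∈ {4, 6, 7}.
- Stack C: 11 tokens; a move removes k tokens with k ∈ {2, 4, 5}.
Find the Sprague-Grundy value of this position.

1

Grundy values for stack A (subtraction set {5, 6, 7}):
k:     0  1  2  3  4  5  6  7  8
g(k):  0  0  0  0  0  1  1  1  1
So g(8) = 1.
Build the Grundy sequence for stack B with g(k) = mex{g(k−s) : s ∈ {4, 6, 7}, s ≤ k}:
k:     0  1  2  3  4  5  6  7  8  9
g(k):  0  0  0  0  1  1  1  1  2  2
So g(9) = 2.
Grundy values for stack C (subtraction set {2, 4, 5}):
k:     0  1  2  3  4  5  6  7  8  9 10 11
g(k):  0  0  1  1  2  2  3  0  0  1  1  2
So g(11) = 2.
The value of a disjunctive sum is the nim-sum of the parts.
Combined value = 1 XOR 2 XOR 2 = 1.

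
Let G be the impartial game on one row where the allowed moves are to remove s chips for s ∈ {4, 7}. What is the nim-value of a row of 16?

1

Build the Grundy sequence with g(k) = mex{g(k−s) : s ∈ {4, 7}, s ≤ k}:
k:     0  1  2  3  4  5  6  7  8  9 10 11 12 13 14 15 16
g(k):  0  0  0  0  1  1  1  1  2  2  2  0  0  0  0  1  1
So g(16) = 1.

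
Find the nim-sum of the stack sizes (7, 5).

2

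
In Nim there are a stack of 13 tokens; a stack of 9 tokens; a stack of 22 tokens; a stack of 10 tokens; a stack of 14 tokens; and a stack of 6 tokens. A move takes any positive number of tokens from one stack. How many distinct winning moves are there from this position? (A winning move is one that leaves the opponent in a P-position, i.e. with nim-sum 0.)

1

Bitwise XOR of the heap sizes:
  01101  (13)
  01001  (9)
  10110  (22)
  01010  (10)
  01110  (14)
  00110  (6)
  -----
  10000  (16)
The overall nim-sum is X = 16. A stack of size p has a winning move iff p XOR X < p (reduce it to p XOR X).
  13: 13 XOR 16 = 29 ≥ 13 — no move.
  9: 9 XOR 16 = 25 ≥ 9 — no move.
  22: 22 XOR 16 = 6 < 22 — winning move (to 6).
  10: 10 XOR 16 = 26 ≥ 10 — no move.
  14: 14 XOR 16 = 30 ≥ 14 — no move.
  6: 6 XOR 16 = 22 ≥ 6 — no move.
That gives 1 winning move.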